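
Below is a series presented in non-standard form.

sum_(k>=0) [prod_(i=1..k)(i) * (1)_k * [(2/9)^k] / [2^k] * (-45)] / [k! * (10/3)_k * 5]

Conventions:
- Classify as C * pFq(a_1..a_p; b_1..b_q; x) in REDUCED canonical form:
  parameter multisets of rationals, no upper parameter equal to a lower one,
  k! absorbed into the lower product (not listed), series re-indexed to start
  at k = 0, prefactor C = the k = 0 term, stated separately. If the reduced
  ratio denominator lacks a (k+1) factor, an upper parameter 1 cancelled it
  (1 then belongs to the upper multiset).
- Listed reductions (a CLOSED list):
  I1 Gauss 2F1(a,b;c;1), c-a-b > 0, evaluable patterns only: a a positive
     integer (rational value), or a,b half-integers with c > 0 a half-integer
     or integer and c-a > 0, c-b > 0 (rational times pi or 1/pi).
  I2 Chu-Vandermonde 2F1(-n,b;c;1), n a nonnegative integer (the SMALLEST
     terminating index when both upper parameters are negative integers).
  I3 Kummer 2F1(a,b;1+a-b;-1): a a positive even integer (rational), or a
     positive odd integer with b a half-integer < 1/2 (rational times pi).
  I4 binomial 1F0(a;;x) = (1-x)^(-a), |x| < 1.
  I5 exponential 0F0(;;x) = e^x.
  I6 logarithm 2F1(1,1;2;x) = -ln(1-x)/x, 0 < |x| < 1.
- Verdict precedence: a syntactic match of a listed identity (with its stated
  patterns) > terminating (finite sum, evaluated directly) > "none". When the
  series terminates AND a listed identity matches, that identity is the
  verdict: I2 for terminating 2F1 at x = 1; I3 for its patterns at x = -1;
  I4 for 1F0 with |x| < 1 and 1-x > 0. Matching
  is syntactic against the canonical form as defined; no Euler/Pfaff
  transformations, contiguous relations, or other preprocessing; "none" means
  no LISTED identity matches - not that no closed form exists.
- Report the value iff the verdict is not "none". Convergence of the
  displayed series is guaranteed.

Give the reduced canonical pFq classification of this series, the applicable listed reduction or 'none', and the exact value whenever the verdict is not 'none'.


At argument 1/9: a 2F1 with upper {1, 1}, lower {10/3}, scaled by C = -9. Verdict: none. Every listed pattern misses the 2F1 form at 1/9, upper {1, 1}.

The tell: from the first term -9: the running product (C = -9) telescopes to a rising factorial.
Ratio: r(k) = (1/9) * (k+1) (k+1) / [(k+10/3) (k+1)] - poly over poly, x = (1/9) from leading terms; C = -9 at k = 0.


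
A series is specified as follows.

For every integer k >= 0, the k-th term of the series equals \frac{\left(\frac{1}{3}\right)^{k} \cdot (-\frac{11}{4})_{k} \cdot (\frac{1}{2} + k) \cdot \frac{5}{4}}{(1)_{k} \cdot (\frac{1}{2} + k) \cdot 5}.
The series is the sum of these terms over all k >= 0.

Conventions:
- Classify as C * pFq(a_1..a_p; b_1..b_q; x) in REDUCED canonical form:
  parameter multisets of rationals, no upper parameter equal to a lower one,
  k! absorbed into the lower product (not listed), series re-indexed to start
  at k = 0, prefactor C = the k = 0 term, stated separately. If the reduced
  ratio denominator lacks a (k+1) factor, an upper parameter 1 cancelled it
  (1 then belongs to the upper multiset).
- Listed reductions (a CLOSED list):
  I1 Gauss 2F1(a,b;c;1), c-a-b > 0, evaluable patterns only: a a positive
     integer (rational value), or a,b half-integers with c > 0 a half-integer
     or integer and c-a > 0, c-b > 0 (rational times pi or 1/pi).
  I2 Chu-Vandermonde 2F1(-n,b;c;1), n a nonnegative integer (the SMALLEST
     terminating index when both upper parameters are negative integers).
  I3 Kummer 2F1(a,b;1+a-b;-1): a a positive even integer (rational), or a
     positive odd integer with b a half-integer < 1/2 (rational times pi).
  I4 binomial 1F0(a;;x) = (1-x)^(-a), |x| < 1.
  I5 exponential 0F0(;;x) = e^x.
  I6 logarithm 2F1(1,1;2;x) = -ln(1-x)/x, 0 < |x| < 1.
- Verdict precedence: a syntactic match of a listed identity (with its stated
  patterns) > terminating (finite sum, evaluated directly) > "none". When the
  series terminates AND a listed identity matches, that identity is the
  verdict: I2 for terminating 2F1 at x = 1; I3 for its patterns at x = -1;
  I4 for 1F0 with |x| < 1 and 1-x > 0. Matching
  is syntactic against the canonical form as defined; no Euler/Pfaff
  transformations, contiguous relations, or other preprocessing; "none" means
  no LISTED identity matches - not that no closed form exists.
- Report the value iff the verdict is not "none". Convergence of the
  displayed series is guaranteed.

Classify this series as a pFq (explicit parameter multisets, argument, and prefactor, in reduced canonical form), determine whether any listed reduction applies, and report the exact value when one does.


This is \frac{1}{4} * 1F0(-\frac{11}{4}; -; \frac{1}{3}) in reduced canonical form. Verdict: the I4 binomial reduction fires (the 1F0 binomial series: exponent 11/4, x = \frac{1}{3}). Its exact value is \frac{1}{4} \cdot \left(\frac{2}{3}\right)^{\frac{11}{4}}.

First insight: t_0 = \frac{1}{4} here, and the constant factors (prefactor 1/4) combine into one prefactor.
Consecutive-term ratio: r(k) = \frac{1}{3} * (k-\frac{11}{4}) / [(k+1)] - rational in k. x = \frac{1}{3}; t_0 = \frac{1}{4}; negate the roots.


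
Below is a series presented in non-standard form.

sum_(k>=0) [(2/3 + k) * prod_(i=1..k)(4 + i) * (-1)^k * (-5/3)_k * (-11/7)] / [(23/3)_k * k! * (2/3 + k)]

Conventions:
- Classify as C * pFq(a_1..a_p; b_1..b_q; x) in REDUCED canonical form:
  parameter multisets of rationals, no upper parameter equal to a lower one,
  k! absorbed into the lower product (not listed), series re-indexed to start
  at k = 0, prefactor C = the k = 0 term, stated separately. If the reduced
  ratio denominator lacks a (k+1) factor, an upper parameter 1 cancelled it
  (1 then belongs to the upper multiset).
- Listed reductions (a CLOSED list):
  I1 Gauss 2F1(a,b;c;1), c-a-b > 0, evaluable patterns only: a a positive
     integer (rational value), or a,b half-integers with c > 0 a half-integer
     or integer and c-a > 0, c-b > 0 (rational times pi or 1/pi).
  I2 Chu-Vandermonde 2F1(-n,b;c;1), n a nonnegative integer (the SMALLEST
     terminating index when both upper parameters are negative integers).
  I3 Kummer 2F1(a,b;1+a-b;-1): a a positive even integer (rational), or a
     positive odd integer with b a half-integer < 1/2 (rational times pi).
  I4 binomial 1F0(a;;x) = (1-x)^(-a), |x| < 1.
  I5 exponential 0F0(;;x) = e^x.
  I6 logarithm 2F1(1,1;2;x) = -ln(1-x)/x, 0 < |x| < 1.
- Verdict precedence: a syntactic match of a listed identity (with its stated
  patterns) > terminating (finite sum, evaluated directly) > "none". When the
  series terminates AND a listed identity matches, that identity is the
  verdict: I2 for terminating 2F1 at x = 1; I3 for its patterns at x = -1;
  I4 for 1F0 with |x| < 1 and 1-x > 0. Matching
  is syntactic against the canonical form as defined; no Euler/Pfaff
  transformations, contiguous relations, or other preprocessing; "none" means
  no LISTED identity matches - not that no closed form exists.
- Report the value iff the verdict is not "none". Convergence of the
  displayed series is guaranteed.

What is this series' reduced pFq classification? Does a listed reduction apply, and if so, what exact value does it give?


x = -1 here; the reduced form reads 2F1, upper {-5/3, 5}, lower {23/3}, C = -11/7. Verdict: none - this 2F1 at x = -1 matches no listed pattern, and upper {-5/3, 5} holds no stopper.

The tell: with t_0 = -11/7, striking the common factor k + 2/3 reduces the term (C = -11/7).
Ratio: r(k) = (-1) * (k-5/3) (k+5) / [(k+23/3) (k+1)] - poly over poly, x = (-1) from leading terms; C = -11/7 at k = 0.


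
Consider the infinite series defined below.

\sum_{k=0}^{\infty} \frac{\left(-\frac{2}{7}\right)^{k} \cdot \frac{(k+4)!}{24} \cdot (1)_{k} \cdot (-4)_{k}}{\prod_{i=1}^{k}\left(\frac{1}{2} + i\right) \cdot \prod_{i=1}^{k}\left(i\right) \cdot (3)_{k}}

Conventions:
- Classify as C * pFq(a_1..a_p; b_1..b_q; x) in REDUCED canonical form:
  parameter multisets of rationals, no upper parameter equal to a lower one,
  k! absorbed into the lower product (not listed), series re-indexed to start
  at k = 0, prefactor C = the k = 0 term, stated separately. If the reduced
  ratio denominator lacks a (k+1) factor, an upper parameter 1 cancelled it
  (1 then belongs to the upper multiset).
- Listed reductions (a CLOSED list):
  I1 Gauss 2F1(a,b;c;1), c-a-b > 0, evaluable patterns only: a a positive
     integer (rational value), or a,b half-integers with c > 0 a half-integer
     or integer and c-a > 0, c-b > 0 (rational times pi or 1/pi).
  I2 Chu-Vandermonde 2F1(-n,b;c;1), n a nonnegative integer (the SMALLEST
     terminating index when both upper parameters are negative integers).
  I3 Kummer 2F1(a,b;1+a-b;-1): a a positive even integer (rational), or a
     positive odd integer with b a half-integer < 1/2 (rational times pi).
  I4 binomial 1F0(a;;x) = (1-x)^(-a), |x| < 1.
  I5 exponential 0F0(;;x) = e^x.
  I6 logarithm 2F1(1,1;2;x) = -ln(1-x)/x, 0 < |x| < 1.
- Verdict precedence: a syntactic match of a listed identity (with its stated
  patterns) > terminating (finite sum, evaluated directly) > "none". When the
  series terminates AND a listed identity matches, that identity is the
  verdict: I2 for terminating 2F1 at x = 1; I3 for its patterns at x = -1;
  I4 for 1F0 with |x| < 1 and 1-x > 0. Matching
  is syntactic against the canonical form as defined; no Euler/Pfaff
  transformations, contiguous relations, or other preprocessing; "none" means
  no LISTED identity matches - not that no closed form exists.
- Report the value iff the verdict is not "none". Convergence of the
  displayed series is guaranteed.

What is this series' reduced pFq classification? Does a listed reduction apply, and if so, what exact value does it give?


Reduced: x = -\frac{2}{7}, 3F2, upper = {-4, 1, 5}, lower = {\frac{3}{2}, 3}, C = 1. Verdict: terminating at k = 4: the factor (-4)_k kills every later term; summing the 5 survivors is exact. Its exact value is \frac{199979}{64827}.

The tell: t_0 being 1, the product of the first k integers (C = 1) is k!.
Term ratio: r(k) = -\frac{2}{7} * (k-4) (k+1) (k+5) / [(k+\frac{3}{2}) (k+3) (k+1)] - rational; roots negated = parameters, x = -\frac{2}{7}, C = 1.


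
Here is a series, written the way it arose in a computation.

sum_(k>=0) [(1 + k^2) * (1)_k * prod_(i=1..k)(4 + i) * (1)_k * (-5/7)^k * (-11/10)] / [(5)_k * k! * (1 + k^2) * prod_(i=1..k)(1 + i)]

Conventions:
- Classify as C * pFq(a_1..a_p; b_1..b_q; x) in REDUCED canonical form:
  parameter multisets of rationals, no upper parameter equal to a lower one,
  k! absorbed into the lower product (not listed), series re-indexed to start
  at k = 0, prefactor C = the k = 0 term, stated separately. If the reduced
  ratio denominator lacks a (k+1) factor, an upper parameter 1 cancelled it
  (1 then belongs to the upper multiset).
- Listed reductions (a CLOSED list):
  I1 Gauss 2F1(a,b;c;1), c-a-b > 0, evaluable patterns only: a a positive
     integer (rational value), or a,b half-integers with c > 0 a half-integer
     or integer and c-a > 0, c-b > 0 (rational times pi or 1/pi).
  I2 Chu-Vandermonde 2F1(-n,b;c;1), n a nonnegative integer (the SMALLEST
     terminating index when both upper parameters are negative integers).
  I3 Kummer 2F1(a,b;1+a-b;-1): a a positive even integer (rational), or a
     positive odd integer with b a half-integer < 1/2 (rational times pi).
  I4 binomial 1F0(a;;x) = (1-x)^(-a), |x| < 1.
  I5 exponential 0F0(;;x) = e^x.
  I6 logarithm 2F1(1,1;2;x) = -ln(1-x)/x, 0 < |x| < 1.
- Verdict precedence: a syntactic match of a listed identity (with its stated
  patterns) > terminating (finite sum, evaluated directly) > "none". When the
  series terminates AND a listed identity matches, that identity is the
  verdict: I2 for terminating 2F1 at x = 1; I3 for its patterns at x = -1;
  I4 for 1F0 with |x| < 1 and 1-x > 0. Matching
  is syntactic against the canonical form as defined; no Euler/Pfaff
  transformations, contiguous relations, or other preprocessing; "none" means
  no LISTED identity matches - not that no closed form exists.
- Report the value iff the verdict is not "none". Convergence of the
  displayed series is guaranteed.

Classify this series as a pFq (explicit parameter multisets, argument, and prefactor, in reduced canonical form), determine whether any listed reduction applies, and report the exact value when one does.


With C = -11/10: the canonical form is 2F1(1, 1; 2; -5/7). Verdict (x = -5/7): logarithm (I6) applies (the logarithm: parameters (1,1;2), x = -5/7). Hence: (-77/50) * ln(12/7).

The tell: x = (-5/7) and the lower running product (C = -11/10, x = -5/7) is a rising factorial.
Term ratio: r(k) = (-5/7) * (k+1) (k+1) / [(k+2) (k+1)] - rational in k, leading ratio (-5/7); with t_0 = -11/10, classification follows.


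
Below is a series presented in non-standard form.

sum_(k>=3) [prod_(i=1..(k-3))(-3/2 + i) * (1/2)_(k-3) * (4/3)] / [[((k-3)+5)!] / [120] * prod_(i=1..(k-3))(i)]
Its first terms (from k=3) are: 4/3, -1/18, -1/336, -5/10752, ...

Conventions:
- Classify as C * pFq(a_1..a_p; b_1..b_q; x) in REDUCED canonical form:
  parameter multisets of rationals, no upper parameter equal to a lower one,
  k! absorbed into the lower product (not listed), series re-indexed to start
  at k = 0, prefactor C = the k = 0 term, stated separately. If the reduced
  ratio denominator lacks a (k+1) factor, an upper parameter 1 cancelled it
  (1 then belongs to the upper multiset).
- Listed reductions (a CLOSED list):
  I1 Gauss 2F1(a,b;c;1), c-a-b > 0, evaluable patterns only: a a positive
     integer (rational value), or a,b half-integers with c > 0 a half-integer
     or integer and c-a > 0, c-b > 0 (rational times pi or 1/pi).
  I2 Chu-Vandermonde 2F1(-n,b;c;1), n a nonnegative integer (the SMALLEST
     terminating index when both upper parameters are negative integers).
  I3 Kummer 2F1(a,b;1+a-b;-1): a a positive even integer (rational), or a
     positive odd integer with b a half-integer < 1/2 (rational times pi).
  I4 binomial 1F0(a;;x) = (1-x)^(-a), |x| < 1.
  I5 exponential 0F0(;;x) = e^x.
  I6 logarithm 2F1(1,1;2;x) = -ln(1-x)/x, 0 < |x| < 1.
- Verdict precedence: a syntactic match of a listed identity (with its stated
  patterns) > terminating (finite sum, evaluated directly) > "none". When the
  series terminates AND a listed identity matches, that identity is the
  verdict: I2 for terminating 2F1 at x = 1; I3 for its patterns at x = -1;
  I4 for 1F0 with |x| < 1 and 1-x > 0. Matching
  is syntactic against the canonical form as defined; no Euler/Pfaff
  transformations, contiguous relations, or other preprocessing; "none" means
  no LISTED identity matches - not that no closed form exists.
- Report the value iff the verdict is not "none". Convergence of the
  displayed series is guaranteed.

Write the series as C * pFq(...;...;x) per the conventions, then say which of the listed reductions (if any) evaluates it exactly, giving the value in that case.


The tell: with t_0 = 4/3, the running product (C = 4/3, x = 1) telescopes to a rising factorial.
Step ratio: r(k) = 1 * (k-1/2) (k+1/2) / [(k+6) (k+1)] - rational; roots negated = parameters, x = 1, C = 4/3.

x = 1 here; the reduced form reads 2F1, upper {-1/2, 1/2}, lower {6}, C = 4/3. Verdict at x = 1: Gauss (I1, half-integer pattern) matches (x = 1; upper {-1/2, 1/2} half-integers, c = 6 in the evaluable pattern). Hence: (524288/130977) / pi.


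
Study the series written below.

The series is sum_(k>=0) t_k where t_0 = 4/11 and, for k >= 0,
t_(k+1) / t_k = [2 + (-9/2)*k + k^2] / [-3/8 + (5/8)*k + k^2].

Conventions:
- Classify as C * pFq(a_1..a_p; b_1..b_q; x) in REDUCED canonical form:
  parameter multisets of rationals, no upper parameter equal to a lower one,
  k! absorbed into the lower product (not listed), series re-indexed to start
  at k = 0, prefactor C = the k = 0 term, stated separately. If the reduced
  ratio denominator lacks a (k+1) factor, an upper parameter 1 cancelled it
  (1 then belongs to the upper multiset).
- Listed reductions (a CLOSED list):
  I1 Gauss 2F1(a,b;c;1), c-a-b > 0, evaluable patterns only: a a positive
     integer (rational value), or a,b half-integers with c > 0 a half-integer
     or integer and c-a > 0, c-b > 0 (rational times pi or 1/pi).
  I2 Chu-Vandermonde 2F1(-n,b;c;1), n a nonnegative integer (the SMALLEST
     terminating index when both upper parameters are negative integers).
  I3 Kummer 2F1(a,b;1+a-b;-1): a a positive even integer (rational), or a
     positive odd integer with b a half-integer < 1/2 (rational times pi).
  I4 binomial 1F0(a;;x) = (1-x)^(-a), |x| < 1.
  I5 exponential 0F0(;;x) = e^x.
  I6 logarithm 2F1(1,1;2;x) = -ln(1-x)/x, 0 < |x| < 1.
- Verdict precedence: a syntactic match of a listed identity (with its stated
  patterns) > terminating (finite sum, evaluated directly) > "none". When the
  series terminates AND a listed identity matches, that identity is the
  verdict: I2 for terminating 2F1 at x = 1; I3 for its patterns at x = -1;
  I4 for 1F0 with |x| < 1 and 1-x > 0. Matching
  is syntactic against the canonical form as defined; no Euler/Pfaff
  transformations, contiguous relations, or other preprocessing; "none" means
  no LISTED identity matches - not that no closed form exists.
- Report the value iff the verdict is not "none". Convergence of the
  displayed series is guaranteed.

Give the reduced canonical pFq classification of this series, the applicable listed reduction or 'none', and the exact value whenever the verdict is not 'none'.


This is 4/11 * 2F1(-4, -1/2; -3/8; 1) in reduced canonical form. Verdict: Vandermonde's identity (I2) matches (terminating 2F1 at x = 1 with n = 4, b = -1/2, c = -3/8). Value: -340/1001.

Key step: t_0 being 4/11, roots of the ratio polynomials (prefactor 4/11) are the negated parameters.
Adjacent-term ratio: r(k) = 1 * (k-4) (k-1/2) / [(k-3/8) (k+1)] - rational; roots negated = parameters, x = 1, C = 4/11.


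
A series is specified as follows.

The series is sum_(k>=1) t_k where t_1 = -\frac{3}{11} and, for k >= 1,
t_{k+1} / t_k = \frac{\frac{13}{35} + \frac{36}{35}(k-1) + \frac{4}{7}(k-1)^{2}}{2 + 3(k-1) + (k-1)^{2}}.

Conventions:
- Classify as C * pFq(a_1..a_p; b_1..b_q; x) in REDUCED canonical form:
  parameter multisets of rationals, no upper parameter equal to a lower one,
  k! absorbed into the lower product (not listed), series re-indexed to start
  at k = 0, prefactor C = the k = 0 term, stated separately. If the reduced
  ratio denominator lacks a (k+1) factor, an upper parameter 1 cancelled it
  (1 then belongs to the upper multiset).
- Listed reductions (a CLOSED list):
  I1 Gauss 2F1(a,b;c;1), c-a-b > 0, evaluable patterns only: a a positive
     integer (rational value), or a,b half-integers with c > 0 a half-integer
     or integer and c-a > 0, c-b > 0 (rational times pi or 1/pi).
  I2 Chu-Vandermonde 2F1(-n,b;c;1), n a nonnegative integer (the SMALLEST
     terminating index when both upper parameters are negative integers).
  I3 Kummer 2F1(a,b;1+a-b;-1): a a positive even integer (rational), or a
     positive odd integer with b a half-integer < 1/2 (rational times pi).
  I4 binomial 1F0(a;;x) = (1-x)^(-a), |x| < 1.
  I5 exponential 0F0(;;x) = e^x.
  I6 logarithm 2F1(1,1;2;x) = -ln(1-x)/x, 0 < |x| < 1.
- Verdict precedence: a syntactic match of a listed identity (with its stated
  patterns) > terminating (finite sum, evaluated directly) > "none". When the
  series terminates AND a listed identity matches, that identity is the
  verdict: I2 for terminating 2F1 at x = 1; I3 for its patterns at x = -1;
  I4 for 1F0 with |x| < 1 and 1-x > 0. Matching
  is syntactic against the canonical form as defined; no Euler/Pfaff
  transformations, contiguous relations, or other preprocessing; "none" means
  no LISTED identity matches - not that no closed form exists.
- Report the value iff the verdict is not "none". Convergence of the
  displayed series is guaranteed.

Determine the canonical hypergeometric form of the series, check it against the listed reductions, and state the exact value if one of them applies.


Structural cue: x = \frac{4}{7} and roots of the ratio polynomials (C = -3/11, x = 4/7) are the negated parameters.
Step ratio: r(k) = \frac{4}{7} * (k+\frac{1}{2}) (k+\frac{13}{10}) / [(k+2) (k+1)] ; factor over Q: parameters, x = \frac{4}{7}, and C = -\frac{3}{11}.

With C = -\frac{3}{11}: the canonical form is 2F1(\frac{1}{2}, \frac{13}{10}; 2; \frac{4}{7}). Verdict: none - at argument \frac{4}{7} the multisets {\frac{1}{2}, \frac{13}{10}} ; {2} match no listed identity.


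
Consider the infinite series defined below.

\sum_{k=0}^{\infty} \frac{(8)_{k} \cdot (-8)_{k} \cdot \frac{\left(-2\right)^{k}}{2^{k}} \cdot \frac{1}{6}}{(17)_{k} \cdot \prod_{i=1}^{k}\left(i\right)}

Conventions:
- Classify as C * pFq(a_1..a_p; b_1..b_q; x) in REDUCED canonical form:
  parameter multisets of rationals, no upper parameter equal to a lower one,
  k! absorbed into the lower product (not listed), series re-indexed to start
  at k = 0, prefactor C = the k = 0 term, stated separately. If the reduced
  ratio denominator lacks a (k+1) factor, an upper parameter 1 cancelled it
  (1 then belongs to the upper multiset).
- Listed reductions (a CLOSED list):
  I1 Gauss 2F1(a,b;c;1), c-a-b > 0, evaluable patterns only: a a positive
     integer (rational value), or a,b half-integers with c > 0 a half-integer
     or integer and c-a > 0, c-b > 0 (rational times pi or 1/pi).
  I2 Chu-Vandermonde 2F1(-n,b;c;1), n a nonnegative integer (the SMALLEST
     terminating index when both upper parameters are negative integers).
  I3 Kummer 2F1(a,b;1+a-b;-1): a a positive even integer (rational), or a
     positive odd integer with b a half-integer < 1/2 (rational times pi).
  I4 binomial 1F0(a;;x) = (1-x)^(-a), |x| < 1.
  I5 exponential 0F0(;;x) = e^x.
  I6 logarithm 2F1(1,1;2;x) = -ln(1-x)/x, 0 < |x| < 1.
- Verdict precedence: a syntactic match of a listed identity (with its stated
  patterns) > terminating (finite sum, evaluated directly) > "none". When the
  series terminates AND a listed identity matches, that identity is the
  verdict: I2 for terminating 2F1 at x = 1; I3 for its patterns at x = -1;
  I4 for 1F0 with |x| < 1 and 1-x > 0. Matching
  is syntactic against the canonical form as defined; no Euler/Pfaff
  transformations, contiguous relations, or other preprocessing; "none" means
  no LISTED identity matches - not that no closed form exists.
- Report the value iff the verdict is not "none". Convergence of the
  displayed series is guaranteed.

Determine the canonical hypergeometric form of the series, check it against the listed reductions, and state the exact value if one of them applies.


The series (x = -1) is 2F1: upper {-8, 8}, lower {17}, prefactor \frac{1}{6}. Verdict: Kummer (I3) fires (x = -1; c = 17 equals 1+a-b for upper {-8, 8}: listed pattern). Exact value: \frac{13}{3}.

The tell: x = -1 and the two k-th powers (prefactor 1/6) combine into one argument.
Ratio: r(k) = -1 * (k-8) (k+8) / [(k+17) (k+1)] - poly over poly, x = -1 from leading terms; C = \frac{1}{6} at k = 0.


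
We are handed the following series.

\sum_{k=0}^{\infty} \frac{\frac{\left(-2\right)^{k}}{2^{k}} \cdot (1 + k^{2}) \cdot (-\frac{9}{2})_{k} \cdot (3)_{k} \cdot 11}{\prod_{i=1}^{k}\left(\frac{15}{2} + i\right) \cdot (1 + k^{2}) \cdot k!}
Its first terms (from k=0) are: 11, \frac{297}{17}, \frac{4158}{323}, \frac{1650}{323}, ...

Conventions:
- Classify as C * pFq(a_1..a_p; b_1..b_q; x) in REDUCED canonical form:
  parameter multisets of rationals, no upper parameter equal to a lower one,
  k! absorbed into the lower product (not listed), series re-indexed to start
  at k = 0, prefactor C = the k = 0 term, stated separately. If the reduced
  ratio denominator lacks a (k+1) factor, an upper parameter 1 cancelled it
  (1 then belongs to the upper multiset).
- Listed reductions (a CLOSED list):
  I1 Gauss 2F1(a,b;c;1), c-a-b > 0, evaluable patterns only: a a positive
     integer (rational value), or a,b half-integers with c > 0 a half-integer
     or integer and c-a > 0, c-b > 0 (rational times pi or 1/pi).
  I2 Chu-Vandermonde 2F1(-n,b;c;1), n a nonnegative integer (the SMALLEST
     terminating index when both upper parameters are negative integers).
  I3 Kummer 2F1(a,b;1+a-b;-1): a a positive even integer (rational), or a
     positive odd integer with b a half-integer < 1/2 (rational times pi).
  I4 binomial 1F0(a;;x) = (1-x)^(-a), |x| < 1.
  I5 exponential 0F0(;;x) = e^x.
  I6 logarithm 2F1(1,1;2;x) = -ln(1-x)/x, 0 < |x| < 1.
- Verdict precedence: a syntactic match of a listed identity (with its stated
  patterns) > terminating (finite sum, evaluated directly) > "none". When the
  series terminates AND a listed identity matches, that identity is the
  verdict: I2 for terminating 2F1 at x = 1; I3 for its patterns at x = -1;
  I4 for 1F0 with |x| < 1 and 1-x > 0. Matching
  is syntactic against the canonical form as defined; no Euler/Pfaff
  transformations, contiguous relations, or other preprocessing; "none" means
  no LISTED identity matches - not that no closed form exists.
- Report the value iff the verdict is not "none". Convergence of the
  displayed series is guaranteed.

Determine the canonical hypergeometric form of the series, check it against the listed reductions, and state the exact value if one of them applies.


Key step: x = -1 and the lower running product (C = 11, x = -1) is a rising factorial.
Adjacent-term ratio: r(k) = -1 * (k-\frac{9}{2}) (k+3) / [(k+\frac{17}{2}) (k+1)] - rational in k. x = -1; t_0 = 11; negate the roots.

At argument -1: a 2F1 with upper {-\frac{9}{2}, 3}, lower {\frac{17}{2}}, scaled by C = 11. Verdict: the Kummer evaluation I3 matches (x = -1; c = \frac{17}{2} equals 1+a-b for upper {-\frac{9}{2}, 3}: listed pattern). Exact value: \frac{495495}{32768} \cdot \pi.


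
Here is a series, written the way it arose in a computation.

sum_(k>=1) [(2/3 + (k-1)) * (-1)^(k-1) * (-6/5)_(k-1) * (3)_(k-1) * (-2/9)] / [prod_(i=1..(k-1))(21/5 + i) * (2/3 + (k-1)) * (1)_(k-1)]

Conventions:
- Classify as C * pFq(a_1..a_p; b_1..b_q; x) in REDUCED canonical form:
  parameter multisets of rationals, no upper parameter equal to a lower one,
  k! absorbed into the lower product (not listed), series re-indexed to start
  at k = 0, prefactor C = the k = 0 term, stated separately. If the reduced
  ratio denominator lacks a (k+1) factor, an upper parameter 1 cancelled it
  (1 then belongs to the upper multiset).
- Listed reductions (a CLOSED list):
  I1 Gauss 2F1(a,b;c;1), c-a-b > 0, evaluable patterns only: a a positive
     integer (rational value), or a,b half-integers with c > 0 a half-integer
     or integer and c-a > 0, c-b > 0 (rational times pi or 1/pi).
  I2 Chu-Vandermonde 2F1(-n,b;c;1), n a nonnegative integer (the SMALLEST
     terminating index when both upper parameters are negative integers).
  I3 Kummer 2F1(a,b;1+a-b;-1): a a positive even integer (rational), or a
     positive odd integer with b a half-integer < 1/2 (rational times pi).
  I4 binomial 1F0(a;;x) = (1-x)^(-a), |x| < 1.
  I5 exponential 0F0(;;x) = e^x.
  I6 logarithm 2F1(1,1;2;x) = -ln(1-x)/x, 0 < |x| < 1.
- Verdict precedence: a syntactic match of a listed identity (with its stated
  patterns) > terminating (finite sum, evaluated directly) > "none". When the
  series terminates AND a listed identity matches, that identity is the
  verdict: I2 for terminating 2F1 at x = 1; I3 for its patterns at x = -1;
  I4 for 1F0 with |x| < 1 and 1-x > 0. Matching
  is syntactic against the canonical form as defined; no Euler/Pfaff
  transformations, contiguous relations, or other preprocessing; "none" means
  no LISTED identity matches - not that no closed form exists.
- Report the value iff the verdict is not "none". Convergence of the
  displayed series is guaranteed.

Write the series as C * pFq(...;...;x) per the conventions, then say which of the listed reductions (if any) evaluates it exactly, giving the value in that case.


This is -2/9 * 2F1(-6/5, 3; 26/5; -1) in reduced canonical form. Verdict: none (x = -1): each listed identity misses the multisets {-6/5, 3} ; {26/5}.

The tell: from the first term -2/9: (1)_k (C = -2/9) is k! itself.
Term ratio: r(k) = (-1) * (k-6/5) (k+3) / [(k+26/5) (k+1)] - rational in k, leading ratio (-1); with t_0 = -2/9, classification follows.


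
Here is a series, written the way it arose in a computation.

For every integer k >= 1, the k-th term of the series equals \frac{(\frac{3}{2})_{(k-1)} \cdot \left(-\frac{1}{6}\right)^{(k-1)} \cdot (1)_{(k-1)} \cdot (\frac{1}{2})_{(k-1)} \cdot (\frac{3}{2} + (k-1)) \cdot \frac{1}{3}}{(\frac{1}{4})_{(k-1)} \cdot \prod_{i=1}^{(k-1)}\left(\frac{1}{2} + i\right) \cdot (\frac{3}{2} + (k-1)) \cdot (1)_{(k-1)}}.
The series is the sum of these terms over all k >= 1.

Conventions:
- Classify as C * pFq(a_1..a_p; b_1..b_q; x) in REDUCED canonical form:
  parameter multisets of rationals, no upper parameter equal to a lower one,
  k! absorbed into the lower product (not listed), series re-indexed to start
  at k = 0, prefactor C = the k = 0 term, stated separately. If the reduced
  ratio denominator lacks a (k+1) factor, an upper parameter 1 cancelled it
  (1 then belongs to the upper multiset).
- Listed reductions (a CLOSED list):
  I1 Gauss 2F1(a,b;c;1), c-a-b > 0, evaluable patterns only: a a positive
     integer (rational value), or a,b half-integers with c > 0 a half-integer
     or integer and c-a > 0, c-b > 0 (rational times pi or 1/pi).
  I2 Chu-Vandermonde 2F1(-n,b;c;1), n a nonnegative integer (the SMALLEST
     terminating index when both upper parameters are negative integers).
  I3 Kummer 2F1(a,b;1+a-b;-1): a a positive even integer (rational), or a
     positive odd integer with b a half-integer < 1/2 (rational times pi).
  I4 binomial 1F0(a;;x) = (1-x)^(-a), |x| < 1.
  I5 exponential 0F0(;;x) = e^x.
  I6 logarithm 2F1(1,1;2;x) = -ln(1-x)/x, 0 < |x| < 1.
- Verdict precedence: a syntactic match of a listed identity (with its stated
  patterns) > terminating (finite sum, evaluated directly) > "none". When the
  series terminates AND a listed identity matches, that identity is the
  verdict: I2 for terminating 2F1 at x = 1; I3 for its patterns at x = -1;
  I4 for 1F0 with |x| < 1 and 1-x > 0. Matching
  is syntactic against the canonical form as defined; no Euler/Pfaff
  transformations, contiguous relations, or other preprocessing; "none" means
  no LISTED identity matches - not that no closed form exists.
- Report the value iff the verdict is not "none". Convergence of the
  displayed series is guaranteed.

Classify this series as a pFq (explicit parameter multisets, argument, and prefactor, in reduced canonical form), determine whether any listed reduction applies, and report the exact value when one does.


Prefactor \frac{1}{3}, argument -\frac{1}{6}: 2F1 with upper {\frac{1}{2}, 1} over lower {\frac{1}{4}}. Verdict: none. Every listed pattern misses the 2F1 form at -\frac{1}{6}, upper {\frac{1}{2}, 1}.

First insight: with t_0 = \frac{1}{3}, the lower running product (prefactor 1/3) is a rising factorial.
Adjacent-term ratio: r(k) = -\frac{1}{6} * (k+\frac{1}{2}) (k+1) / [(k+\frac{1}{4}) (k+1)] - poly over poly, x = -\frac{1}{6} from leading terms; C = \frac{1}{3} at k = 0.


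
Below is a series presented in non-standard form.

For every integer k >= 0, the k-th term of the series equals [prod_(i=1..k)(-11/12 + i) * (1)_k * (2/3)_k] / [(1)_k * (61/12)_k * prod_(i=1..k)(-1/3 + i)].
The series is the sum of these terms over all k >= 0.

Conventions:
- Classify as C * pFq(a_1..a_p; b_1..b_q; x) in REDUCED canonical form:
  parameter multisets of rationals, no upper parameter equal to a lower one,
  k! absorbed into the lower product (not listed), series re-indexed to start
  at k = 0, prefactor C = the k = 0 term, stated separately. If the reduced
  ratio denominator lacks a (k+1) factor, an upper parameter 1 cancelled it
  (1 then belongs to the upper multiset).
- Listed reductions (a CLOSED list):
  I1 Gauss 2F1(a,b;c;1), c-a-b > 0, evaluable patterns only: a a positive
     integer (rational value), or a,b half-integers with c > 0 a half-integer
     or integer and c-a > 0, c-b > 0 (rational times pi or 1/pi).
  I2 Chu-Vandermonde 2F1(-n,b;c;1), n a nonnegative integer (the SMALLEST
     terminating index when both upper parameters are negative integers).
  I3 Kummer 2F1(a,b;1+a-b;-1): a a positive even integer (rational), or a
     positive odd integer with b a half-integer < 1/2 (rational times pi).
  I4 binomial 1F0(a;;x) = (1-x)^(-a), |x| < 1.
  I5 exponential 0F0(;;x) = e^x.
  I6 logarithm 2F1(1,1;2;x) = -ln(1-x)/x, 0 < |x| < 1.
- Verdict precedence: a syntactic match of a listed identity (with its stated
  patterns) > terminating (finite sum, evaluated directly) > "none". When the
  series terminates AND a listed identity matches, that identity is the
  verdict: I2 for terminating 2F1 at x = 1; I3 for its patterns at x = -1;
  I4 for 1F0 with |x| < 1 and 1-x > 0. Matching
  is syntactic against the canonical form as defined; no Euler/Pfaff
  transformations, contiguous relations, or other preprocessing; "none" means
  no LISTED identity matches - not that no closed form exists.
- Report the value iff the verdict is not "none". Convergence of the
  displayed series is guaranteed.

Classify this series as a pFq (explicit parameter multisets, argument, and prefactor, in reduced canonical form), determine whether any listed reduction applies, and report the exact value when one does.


At argument 1: a 2F1 with upper {1/12, 1}, lower {61/12}, scaled by C = 1. Verdict: Gauss's theorem (I1) matches (x = 1: the Gamma ratio telescopes since c-a-b = 4 > 0 and a = 1 in Z>0). Hence: 49/48.

Key observation: with t_0 = 1, the parameter 2/3 appears in both the upper and lower lists and cancels.
Consecutive-term ratio: r(k) = 1 * (k+1/12) (k+1) / [(k+61/12) (k+1)] - rational; roots negated = parameters, x = 1, C = 1.


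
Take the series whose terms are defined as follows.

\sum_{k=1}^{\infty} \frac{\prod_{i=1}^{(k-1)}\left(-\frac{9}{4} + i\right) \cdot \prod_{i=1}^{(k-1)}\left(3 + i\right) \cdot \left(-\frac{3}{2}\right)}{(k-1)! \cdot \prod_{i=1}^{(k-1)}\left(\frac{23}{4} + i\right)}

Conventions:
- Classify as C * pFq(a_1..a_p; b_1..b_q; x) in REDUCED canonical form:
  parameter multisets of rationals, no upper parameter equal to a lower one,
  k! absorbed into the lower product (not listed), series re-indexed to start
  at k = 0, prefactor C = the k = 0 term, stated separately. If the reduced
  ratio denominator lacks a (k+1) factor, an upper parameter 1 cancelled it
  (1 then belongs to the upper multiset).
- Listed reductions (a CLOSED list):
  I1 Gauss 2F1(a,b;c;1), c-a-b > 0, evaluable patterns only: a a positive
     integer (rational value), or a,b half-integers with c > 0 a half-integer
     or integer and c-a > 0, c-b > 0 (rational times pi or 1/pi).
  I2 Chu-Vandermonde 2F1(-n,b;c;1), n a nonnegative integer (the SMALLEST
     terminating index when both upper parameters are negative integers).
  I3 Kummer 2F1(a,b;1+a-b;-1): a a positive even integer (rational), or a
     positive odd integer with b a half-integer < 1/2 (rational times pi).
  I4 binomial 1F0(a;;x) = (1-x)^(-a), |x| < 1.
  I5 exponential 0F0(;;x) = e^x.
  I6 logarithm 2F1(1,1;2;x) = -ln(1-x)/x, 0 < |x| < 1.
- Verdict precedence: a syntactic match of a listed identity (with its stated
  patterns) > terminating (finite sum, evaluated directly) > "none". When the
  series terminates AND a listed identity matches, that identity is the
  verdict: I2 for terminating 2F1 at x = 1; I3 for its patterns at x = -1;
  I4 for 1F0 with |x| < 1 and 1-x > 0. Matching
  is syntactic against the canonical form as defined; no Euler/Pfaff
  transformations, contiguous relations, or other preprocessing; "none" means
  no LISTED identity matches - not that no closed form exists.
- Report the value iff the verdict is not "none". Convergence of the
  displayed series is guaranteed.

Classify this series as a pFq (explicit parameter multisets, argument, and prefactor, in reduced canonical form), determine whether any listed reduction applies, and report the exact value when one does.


Canonical form: C = -\frac{3}{2} times 2F1 with upper {-\frac{5}{4}, 4}, lower {\frac{27}{4}}, x = 1. Verdict: this is Gauss's theorem (I1) (x = 1: the Gamma ratio telescopes since c-a-b = 4 > 0 and a = 4 in Z>0). Hence: -\frac{14421}{28672}.

Key observation: t_0 being -\frac{3}{2}, the running product (C = -3/2) telescopes to a rising factorial.
Step ratio: r(k) = 1 * (k-\frac{5}{4}) (k+4) / [(k+\frac{27}{4}) (k+1)] - rational in k. x = 1; t_0 = -\frac{3}{2}; negate the roots.


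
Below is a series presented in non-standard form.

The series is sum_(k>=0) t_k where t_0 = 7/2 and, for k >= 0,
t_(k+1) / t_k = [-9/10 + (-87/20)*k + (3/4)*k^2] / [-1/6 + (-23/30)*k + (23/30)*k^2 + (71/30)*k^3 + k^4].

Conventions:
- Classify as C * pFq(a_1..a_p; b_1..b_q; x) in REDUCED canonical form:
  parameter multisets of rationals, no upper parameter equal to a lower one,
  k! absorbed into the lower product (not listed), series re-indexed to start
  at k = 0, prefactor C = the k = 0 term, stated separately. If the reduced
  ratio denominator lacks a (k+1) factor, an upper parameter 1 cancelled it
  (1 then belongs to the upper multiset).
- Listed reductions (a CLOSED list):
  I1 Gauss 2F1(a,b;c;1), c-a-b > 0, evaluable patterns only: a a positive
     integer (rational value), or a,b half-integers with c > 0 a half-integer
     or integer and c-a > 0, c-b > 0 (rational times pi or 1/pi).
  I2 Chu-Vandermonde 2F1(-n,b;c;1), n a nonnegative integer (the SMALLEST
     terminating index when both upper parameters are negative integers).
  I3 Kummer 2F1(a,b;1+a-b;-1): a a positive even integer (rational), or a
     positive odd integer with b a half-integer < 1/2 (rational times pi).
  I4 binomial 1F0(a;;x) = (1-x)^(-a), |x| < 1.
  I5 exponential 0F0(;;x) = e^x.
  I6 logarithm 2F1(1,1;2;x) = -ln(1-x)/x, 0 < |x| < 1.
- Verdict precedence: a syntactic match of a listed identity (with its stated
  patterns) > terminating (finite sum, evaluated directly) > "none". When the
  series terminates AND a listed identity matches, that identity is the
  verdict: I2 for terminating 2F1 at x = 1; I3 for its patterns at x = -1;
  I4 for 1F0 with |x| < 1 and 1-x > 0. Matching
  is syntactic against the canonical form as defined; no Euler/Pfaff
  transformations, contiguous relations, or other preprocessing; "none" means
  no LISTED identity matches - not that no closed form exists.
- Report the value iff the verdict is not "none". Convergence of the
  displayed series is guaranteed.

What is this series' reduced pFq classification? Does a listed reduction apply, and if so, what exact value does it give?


Reduced: x = 3/4, 1F2, upper = {-6}, lower = {-1/2, 5/3}, C = 7/2. Verdict: terminating - upper -6 stops the sum at k = 6; the 7 terms are added exactly. Exact value: 569383037/1340416000.

Key step: t_0 = 7/2 here, and the expanded ratio factors over Q; prefactor 7/2, roots give parameters.
Term ratio: r(k) = (3/4) * (k-6) / [(k-1/2) (k+5/3) (k+1)] - rational; roots negated = parameters, x = (3/4), C = 7/2.


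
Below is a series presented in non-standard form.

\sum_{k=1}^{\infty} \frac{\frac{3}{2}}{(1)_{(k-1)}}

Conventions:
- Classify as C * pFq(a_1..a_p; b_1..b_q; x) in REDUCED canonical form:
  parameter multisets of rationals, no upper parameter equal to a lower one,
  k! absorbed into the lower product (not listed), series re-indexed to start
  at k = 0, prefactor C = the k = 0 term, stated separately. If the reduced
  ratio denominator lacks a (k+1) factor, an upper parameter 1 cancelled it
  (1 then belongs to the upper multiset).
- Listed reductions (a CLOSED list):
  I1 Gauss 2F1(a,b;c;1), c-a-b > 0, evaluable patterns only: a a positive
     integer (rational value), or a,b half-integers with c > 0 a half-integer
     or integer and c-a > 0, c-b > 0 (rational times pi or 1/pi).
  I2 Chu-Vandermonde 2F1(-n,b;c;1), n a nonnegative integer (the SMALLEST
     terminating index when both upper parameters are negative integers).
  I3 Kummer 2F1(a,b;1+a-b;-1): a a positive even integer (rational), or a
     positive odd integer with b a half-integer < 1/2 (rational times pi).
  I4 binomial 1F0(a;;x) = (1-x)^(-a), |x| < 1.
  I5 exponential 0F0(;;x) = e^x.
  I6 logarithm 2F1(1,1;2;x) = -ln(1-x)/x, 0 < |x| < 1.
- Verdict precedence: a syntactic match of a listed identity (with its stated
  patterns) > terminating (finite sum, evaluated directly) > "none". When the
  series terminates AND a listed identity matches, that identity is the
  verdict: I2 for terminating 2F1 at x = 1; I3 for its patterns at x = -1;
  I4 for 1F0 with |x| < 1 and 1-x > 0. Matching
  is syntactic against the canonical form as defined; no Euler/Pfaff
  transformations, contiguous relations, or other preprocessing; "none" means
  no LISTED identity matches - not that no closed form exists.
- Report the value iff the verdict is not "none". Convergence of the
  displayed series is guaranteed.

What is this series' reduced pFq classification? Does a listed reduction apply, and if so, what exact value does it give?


At argument 1: a 0F0 with upper {-}, lower {-}, scaled by C = \frac{3}{2}. Verdict at x = 1: exponential (I5) matches (the 0F0 exponential series at x = 1). Sum: \frac{3}{2} \cdot e^{1}.

Key observation: t_0 being \frac{3}{2}, (1)_k (prefactor 3/2) is k! itself.
Step ratio: r(k) = 1 * 1 / [(k+1)] - rational; roots negated = parameters, x = 1, C = \frac{3}{2}.
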